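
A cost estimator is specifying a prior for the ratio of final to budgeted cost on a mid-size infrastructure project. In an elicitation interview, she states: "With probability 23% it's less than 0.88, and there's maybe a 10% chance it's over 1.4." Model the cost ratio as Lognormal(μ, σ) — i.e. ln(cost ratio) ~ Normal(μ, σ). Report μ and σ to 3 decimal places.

If T ~ Lognormal(μ,σ) then ln T ~ Normal(μ,σ), so the p-quantile of ln T is μ + z_p·σ.
ln(0.88) = -0.1278 and ln(1.4) = 0.3365; z_{0.23} = -0.7388, z_{0.9} = 1.282.
σ = (0.3365 − -0.1278)/(1.282 − (-0.7388)) = 0.230.
μ = -0.1278 − (-0.7388)·0.230 = 0.042.

μ ≈ 0.042, σ ≈ 0.230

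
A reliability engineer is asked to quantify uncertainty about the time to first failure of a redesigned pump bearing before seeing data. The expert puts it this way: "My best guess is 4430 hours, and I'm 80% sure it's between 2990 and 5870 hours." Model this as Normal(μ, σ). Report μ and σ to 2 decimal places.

A symmetric 80% interval runs μ ± z·σ with z = 1.282.
Half-width = 1440, so σ = 1440/1.282 = 1123.64.
μ is the stated best guess, 4430.00.

μ = 4430.00, σ = 1123.64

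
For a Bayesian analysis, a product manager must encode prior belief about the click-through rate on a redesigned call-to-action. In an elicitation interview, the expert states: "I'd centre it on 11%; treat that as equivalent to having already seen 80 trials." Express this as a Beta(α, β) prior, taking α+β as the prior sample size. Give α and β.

Under the effective-sample-size interpretation, Beta(α, β) has prior mean α/(α+β) and prior sample size α+β.
So α+β = 80 and α/(α+β) = 0.11, giving α = 0.11·80 = 8.8 and β = 80 − 8.8 = 71.2.

α = 8.8, β = 71.2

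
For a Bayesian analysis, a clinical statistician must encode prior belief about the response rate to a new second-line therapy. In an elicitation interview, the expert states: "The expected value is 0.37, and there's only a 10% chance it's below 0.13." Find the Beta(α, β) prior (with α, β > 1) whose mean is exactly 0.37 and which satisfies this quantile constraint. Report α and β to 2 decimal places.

α ≈ 2.03, β ≈ 3.46

With mean 0.37 fixed, write α = 0.37s, β = 0.63s where s = α+β.
Need P(θ < 0.13) = 0.1 under Beta(0.37s, 0.63s). Normal approximation: (q−m)/√(m(1−m)/s) ≈ z_{0.1} = -1.28, so s ≈ 0.37·0.63·(-1.28)²/(0.13−0.37)² = 6.6.
At s = 6.6: P(θ<0.13) ≈ 0.075. Adjusting to match 0.1 gives s ≈ 5.49.
So α = 0.37·5.49 ≈ 2.03, β = 0.63·5.49 ≈ 3.46.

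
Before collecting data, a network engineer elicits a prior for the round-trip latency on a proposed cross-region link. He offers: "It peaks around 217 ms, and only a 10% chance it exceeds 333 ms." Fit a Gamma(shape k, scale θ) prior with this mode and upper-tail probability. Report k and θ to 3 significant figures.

Gamma(k,θ) with k>1 has mode (k−1)θ, so θ = 217/(k−1).
Need P(X < 333) = 0.9 with θ tied to k this way. Start at k = 2, θ = 217: P(X<333) ≈ 0.454.
Too low — raise k to concentrate. Iterating converges to k ≈ 11.2.
Then θ = 217/(11.2−1) ≈ 21.3.

k ≈ 11.2, θ ≈ 21.3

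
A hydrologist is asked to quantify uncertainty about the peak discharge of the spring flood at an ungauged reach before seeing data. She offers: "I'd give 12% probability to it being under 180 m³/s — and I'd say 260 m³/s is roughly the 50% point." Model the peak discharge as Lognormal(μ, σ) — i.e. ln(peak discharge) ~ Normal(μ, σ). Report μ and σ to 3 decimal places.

μ ≈ 5.561, σ ≈ 0.313

If T ~ Lognormal(μ,σ) then ln T ~ Normal(μ,σ), so the p-quantile of ln T is μ + z_p·σ.
ln(180) = 5.193 and ln(260) = 5.561; z_{0.12} = -1.175, z_{0.5} = 0.
σ = (5.561 − 5.193)/(0 − (-1.175)) = 0.313.
μ = 5.193 − (-1.175)·0.313 = 5.561.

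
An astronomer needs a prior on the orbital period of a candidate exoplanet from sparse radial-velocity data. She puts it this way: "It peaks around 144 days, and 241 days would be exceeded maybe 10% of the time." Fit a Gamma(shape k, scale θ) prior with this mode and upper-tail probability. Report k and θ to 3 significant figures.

Gamma(k,θ) with k>1 has mode (k−1)θ, so θ = 144/(k−1).
Need P(X < 241) = 0.9 with θ tied to k this way. Start at k = 2, θ = 144: P(X<241) ≈ 0.499.
Too low — raise k to concentrate. Iterating converges to k ≈ 8.13.
Then θ = 144/(8.13−1) ≈ 20.2.

k ≈ 8.13, θ ≈ 20.2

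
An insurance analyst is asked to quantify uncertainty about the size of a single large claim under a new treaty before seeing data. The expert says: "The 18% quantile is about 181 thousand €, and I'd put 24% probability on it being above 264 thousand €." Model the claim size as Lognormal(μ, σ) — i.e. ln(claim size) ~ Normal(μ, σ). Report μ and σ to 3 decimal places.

μ ≈ 5.412, σ ≈ 0.233

If T ~ Lognormal(μ,σ) then ln T ~ Normal(μ,σ), so the p-quantile of ln T is μ + z_p·σ.
ln(181) = 5.198 and ln(264) = 5.576; z_{0.18} = -0.9154, z_{0.76} = 0.7063.
σ = (5.576 − 5.198)/(0.7063 − (-0.9154)) = 0.233.
μ = 5.198 − (-0.9154)·0.233 = 5.412.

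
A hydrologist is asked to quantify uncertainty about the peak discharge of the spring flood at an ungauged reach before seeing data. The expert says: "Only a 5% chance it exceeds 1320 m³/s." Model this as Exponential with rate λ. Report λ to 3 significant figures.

λ ≈ 0.00227

P(T > 1320.0) = e^(−λ·1320.0) = 0.05, so λ = −ln(0.05)/1320.0 = 0.00227.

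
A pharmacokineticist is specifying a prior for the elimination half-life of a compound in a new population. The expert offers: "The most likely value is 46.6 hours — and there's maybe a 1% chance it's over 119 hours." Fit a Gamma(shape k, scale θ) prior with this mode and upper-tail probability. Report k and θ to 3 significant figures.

Gamma(k,θ) with k>1 has mode (k−1)θ, so θ = 46.6/(k−1).
Need P(X < 119) = 0.99 with θ tied to k this way. Start at k = 2, θ = 46.6: P(X<119) ≈ 0.724.
Too low — raise k to concentrate. Iterating converges to k ≈ 6.32.
Then θ = 46.6/(6.32−1) ≈ 8.77.

k ≈ 6.32, θ ≈ 8.77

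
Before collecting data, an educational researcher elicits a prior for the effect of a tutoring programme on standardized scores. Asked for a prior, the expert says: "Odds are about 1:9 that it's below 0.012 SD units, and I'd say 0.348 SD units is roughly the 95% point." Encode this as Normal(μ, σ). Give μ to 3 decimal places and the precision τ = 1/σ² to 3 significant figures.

The p-quantile of Normal(μ,σ) is μ + z_p·σ, with z_{0.1} = -1.282 and z_{0.95} = 1.645.
Eliminate σ: μ = (z₂·x₁ − z₁·x₂)/(z₂ − z₁) = (1.645·0.012 − (-1.282)·0.348)/2.926 = 0.159.
Then σ = (x₂ − x₁)/(z₂ − z₁) = (0.348 − 0.012)/2.926 = 0.115.
Precision τ = 1/σ² = 1/0.1148² = 75.9.

μ = 0.159, τ = 75.9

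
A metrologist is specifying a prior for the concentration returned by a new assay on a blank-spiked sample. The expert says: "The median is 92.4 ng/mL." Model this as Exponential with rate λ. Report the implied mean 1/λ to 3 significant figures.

mean ≈ 133 ng/mL

Exponential median = ln 2 / λ, so λ = ln 2 / 92.4 = 0.0075.
Mean = 1/λ = 133 ng/mL.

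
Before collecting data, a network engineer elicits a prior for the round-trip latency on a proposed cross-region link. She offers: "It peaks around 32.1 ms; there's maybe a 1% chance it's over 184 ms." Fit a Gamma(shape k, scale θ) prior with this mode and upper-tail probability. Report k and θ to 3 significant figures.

k ≈ 2.23, θ ≈ 26

Gamma(k,θ) with k>1 has mode (k−1)θ, so θ = 32.1/(k−1).
Need P(X < 184) = 0.99 with θ tied to k this way. Start at k = 2, θ = 32.1: P(X<184) ≈ 0.978.
Too low — raise k to concentrate. Iterating converges to k ≈ 2.23.
Then θ = 32.1/(2.23−1) ≈ 26.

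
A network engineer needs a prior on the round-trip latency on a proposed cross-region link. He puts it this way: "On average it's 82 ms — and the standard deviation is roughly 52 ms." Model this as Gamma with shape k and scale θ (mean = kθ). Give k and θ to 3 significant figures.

k ≈ 2.49, θ ≈ 33

For Gamma(k, scale θ): mean = kθ, variance = kθ², so CV = 1/√k.
CV = SD/mean = 52/82 = 0.6341, hence k = 1/CV² = 2.49.
Then θ = mean/k = 82/2.49 = 33.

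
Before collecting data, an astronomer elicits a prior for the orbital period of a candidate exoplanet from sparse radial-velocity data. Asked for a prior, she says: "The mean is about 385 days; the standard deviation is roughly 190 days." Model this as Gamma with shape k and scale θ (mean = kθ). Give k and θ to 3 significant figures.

k ≈ 4.11, θ ≈ 93.8

For Gamma(k, scale θ): mean = kθ, variance = kθ², so CV = 1/√k.
CV = SD/mean = 190/385 = 0.4935, hence k = 1/CV² = 4.11.
Then θ = mean/k = 385/4.11 = 93.8.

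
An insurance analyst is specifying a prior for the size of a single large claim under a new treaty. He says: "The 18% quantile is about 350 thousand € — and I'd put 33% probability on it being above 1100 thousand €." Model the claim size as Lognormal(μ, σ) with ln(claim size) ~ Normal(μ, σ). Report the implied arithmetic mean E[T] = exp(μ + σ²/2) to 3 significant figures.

E[T] ≈ 1080 thousand €

If T ~ Lognormal(μ,σ) then ln T ~ Normal(μ,σ), so the p-quantile of ln T is μ + z_p·σ.
ln(350) = 5.858 and ln(1100) = 7.003; z_{0.18} = -0.9154, z_{0.67} = 0.4399.
σ = (7.003 − 5.858)/(0.4399 − (-0.9154)) = 0.845.
μ = 5.858 − (-0.9154)·0.845 = 6.631.
E[T] = exp(μ + σ²/2) = exp(6.631 + 0.3570) = 1080 thousand €.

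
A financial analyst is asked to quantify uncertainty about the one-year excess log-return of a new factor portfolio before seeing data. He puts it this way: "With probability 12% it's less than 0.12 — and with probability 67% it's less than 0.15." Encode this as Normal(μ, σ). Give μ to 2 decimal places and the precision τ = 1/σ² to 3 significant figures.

The p-quantile of Normal(μ,σ) is μ + z_p·σ, with z_{0.12} = -1.175 and z_{0.67} = 0.4399.
Eliminate σ: μ = (z₂·x₁ − z₁·x₂)/(z₂ − z₁) = (0.4399·0.12 − (-1.175)·0.15)/1.615 = 0.14.
Then σ = (x₂ − x₁)/(z₂ − z₁) = (0.15 − 0.12)/1.615 = 0.02.
Precision τ = 1/σ² = 1/0.01858² = 2900.

μ = 0.14, τ = 2900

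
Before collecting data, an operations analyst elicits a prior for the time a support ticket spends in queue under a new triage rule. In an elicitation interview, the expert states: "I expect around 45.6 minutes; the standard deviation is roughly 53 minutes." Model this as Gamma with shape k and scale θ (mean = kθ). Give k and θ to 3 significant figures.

k ≈ 0.74, θ ≈ 61.6

For Gamma(k, scale θ): mean = kθ, variance = kθ², so CV = 1/√k.
CV = SD/mean = 53/45.6 = 1.162, hence k = 1/CV² = 0.74.
Then θ = mean/k = 45.6/0.74 = 61.6.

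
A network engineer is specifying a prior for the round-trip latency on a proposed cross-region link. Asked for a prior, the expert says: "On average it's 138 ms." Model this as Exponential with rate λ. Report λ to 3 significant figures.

λ ≈ 0.00725

Exponential mean = 1/λ, so λ = 1/138.0 = 0.00725.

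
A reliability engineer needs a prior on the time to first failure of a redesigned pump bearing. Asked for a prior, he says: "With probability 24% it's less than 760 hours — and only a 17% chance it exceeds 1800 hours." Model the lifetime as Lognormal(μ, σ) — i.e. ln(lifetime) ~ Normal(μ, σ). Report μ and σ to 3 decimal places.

μ ≈ 7.000, σ ≈ 0.519

If T ~ Lognormal(μ,σ) then ln T ~ Normal(μ,σ), so the p-quantile of ln T is μ + z_p·σ.
ln(760) = 6.633 and ln(1800) = 7.496; z_{0.24} = -0.7063, z_{0.83} = 0.9542.
σ = (7.496 − 6.633)/(0.9542 − (-0.7063)) = 0.519.
μ = 6.633 − (-0.7063)·0.519 = 7.000.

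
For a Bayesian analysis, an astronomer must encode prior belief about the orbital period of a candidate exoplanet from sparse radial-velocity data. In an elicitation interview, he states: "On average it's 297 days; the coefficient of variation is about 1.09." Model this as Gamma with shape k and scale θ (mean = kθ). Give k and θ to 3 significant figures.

k ≈ 0.842, θ ≈ 353

For Gamma(k, scale θ): mean = kθ, variance = kθ², so CV = 1/√k.
CV = 1.09, hence k = 1/CV² = 0.842.
Then θ = mean/k = 297/0.842 = 353.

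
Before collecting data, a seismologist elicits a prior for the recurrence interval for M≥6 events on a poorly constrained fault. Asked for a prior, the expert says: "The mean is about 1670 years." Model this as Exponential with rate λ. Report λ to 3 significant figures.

λ ≈ 0.000599

Exponential mean = 1/λ, so λ = 1/1670.0 = 0.000599.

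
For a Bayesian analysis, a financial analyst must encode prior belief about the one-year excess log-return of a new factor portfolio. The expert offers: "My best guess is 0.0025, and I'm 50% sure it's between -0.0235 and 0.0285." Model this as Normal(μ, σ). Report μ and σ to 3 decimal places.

μ = 0.003, σ = 0.039

A symmetric 50% interval runs μ ± z·σ with z = 0.6745.
Half-width = 0.026, so σ = 0.026/0.6745 = 0.039.
μ is the stated best guess, 0.003.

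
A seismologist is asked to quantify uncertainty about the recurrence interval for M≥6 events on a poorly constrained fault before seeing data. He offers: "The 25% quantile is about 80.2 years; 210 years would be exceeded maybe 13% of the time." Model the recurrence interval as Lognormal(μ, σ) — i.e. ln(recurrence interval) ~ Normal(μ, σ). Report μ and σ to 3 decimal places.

If T ~ Lognormal(μ,σ) then ln T ~ Normal(μ,σ), so the p-quantile of ln T is μ + z_p·σ.
ln(80.2) = 4.385 and ln(210) = 5.347; z_{0.25} = -0.6745, z_{0.87} = 1.126.
σ = (5.347 − 4.385)/(1.126 − (-0.6745)) = 0.535.
μ = 4.385 − (-0.6745)·0.535 = 4.745.

μ ≈ 4.745, σ ≈ 0.535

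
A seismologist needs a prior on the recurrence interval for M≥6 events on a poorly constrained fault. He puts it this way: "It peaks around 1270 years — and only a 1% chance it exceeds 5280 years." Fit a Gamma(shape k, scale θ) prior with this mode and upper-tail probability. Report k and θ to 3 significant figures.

k ≈ 3.04, θ ≈ 624

Gamma(k,θ) with k>1 has mode (k−1)θ, so θ = 1270/(k−1).
Need P(X < 5280) = 0.99 with θ tied to k this way. Start at k = 2, θ = 1270: P(X<5280) ≈ 0.919.
Too low — raise k to concentrate. Iterating converges to k ≈ 3.04.
Then θ = 1270/(3.04−1) ≈ 624.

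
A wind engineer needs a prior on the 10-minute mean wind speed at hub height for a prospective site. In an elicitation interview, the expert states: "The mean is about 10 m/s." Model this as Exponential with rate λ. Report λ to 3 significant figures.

λ ≈ 0.1

Exponential mean = 1/λ, so λ = 1/10.0 = 0.1.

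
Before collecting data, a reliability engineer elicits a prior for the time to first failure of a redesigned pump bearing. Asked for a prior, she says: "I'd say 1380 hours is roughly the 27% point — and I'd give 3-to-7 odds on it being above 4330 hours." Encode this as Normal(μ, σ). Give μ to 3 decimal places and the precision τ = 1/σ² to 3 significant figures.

For Normal(μ,σ), the p-quantile is μ + z_p·σ. Here z_{0.27} = -0.6128, z_{0.7} = 0.5244.
So 1380 = μ − 0.6128σ and 4330 = μ + 0.5244σ.
Subtracting: σ = (4330 − 1380)/(0.5244 − (-0.6128)) = 2594.060.
Then μ = 1380 − (-0.6128)·2594.060 = 2969.674.
Precision τ = 1/σ² = 1/2594² = 1.49e-07.

μ = 2969.674, τ = 1.49e-07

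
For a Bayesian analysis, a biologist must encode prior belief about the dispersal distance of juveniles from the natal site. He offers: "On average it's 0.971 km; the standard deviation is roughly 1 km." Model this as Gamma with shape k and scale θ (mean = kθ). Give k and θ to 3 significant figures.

For Gamma(k, scale θ): mean = kθ, variance = kθ², so CV = 1/√k.
CV = SD/mean = 1/0.971 = 1.03, hence k = 1/CV² = 0.943.
Then θ = mean/k = 0.971/0.943 = 1.03.

k ≈ 0.943, θ ≈ 1.03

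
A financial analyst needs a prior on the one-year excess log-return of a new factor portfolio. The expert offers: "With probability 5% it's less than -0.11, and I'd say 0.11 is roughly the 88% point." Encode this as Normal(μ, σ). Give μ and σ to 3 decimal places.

The p-quantile of Normal(μ,σ) is μ + z_p·σ, with z_{0.05} = -1.645 and z_{0.88} = 1.175.
Eliminate σ: μ = (z₂·x₁ − z₁·x₂)/(z₂ − z₁) = (1.175·-0.11 − (-1.645)·0.11)/2.82 = 0.018.
Then σ = (x₂ − x₁)/(z₂ − z₁) = (0.11 − -0.11)/2.82 = 0.078.

μ = 0.018, σ = 0.078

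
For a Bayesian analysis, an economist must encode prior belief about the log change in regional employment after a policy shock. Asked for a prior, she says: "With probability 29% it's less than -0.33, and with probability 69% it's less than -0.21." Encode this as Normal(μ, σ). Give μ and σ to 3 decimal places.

The p-quantile of Normal(μ,σ) is μ + z_p·σ, with z_{0.29} = -0.5534 and z_{0.69} = 0.4959.
Eliminate σ: μ = (z₂·x₁ − z₁·x₂)/(z₂ − z₁) = (0.4959·-0.33 − (-0.5534)·-0.21)/1.049 = -0.267.
Then σ = (x₂ − x₁)/(z₂ − z₁) = (-0.21 − -0.33)/1.049 = 0.114.

μ = -0.267, σ = 0.114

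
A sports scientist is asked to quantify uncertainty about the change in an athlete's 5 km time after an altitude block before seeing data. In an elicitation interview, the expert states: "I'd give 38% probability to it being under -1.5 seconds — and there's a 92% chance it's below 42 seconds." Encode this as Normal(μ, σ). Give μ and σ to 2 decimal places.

The p-quantile of Normal(μ,σ) is μ + z_p·σ, with z_{0.38} = -0.3055 and z_{0.92} = 1.405.
Eliminate σ: μ = (z₂·x₁ − z₁·x₂)/(z₂ − z₁) = (1.405·-1.5 − (-0.3055)·42)/1.711 = 6.27.
Then σ = (x₂ − x₁)/(z₂ − z₁) = (42 − -1.5)/1.711 = 25.43.

μ = 6.27, σ = 25.43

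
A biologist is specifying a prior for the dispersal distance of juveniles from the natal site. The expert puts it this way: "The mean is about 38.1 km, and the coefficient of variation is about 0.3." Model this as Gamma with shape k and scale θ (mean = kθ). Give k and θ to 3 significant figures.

k ≈ 11.1, θ ≈ 3.43

For Gamma(k, scale θ): mean = kθ, variance = kθ², so CV = 1/√k.
CV = 0.3, hence k = 1/CV² = 11.1.
Then θ = mean/k = 38.1/11.1 = 3.43.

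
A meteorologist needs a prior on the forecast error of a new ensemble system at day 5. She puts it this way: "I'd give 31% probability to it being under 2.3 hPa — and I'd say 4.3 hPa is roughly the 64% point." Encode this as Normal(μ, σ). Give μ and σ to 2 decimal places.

For Normal(μ,σ), the p-quantile is μ + z_p·σ. Here z_{0.31} = -0.4959, z_{0.64} = 0.3585.
So 2.3 = μ − 0.4959σ and 4.3 = μ + 0.3585σ.
Subtracting: σ = (4.3 − 2.3)/(0.3585 − (-0.4959)) = 2.34.
Then μ = 2.3 − (-0.4959)·2.34 = 3.46.

μ = 3.46, σ = 2.34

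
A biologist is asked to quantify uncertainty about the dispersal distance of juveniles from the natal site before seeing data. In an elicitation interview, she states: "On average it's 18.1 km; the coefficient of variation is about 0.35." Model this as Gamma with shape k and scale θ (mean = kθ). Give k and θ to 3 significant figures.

k ≈ 8.16, θ ≈ 2.22

For Gamma(k, scale θ): mean = kθ, variance = kθ², so CV = 1/√k.
CV = 0.35, hence k = 1/CV² = 8.16.
Then θ = mean/k = 18.1/8.16 = 2.22.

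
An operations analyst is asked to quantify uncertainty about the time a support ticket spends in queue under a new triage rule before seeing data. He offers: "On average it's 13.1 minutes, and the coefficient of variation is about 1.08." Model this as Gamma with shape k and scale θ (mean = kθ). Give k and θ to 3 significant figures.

k ≈ 0.857, θ ≈ 15.3

For Gamma(k, scale θ): mean = kθ, variance = kθ², so CV = 1/√k.
CV = 1.08, hence k = 1/CV² = 0.857.
Then θ = mean/k = 13.1/0.857 = 15.3.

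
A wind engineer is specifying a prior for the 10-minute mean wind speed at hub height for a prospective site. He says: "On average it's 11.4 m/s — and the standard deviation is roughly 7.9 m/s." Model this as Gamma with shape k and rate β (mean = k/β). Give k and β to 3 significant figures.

k ≈ 2.08, β ≈ 0.183

For Gamma(k, rate β): mean = k/β, variance = k/β², so CV = 1/√k.
CV = SD/mean = 7.9/11.4 = 0.693, hence k = 1/CV² = 2.08.
Then β = k/mean = 2.08/11.4 = 0.183.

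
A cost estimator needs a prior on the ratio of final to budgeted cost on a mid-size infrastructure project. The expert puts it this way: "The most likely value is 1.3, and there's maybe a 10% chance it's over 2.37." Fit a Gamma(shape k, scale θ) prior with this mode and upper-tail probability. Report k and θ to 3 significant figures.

k ≈ 6.29, θ ≈ 0.246

Gamma(k,θ) with k>1 has mode (k−1)θ, so θ = 1.3/(k−1).
Need P(X < 2.37) = 0.9 with θ tied to k this way. Start at k = 2, θ = 1.3: P(X<2.37) ≈ 0.544.
Too low — raise k to concentrate. Iterating converges to k ≈ 6.29.
Then θ = 1.3/(6.29−1) ≈ 0.246.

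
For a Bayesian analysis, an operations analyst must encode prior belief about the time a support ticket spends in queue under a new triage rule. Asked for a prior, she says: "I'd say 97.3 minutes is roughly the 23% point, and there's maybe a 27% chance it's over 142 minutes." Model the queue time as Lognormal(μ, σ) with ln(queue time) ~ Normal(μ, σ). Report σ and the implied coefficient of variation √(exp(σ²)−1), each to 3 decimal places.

σ ≈ 0.280, CV ≈ 0.285

If T ~ Lognormal(μ,σ) then ln T ~ Normal(μ,σ), so the p-quantile of ln T is μ + z_p·σ.
ln(97.3) = 4.578 and ln(142) = 4.956; z_{0.23} = -0.7388, z_{0.73} = 0.6128.
σ = (4.956 − 4.578)/(0.6128 − (-0.7388)) = 0.280.
μ = 4.578 − (-0.7388)·0.280 = 4.784.
CV = √(exp(σ²)−1) = √(exp(0.0782)−1) = 0.285.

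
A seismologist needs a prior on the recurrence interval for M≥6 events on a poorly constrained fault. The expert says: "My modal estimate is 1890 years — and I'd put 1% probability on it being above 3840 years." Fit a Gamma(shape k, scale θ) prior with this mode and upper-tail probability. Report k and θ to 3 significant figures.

Gamma(k,θ) with k>1 has mode (k−1)θ, so θ = 1890/(k−1).
Need P(X < 3840) = 0.99 with θ tied to k this way. Start at k = 2, θ = 1890: P(X<3840) ≈ 0.603.
Too low — raise k to concentrate. Iterating converges to k ≈ 10.7.
Then θ = 1890/(10.7−1) ≈ 194.

k ≈ 10.7, θ ≈ 194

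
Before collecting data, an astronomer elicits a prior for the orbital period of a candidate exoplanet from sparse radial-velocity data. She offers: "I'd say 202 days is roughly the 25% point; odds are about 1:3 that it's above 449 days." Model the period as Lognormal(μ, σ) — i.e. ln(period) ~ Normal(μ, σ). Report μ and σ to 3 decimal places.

If T ~ Lognormal(μ,σ) then ln T ~ Normal(μ,σ), so the p-quantile of ln T is μ + z_p·σ.
ln(202) = 5.308 and ln(449) = 6.107; z_{0.25} = -0.6745, z_{0.75} = 0.6745.
σ = (6.107 − 5.308)/(0.6745 − (-0.6745)) = 0.592.
μ = 5.308 − (-0.6745)·0.592 = 5.708.

μ ≈ 5.708, σ ≈ 0.592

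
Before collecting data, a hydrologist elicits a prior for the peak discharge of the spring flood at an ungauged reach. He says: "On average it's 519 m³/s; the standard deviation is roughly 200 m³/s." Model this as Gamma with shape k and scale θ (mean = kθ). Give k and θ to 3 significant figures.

For Gamma(k, scale θ): mean = kθ, variance = kθ², so CV = 1/√k.
CV = SD/mean = 200/519 = 0.3854, hence k = 1/CV² = 6.73.
Then θ = mean/k = 519/6.73 = 77.1.

k ≈ 6.73, θ ≈ 77.1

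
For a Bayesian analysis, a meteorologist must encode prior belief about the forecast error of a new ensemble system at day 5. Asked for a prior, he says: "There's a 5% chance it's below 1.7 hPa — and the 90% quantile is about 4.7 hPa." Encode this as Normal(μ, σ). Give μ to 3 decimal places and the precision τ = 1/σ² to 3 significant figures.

The p-quantile of Normal(μ,σ) is μ + z_p·σ, with z_{0.05} = -1.645 and z_{0.9} = 1.282.
Eliminate σ: μ = (z₂·x₁ − z₁·x₂)/(z₂ − z₁) = (1.282·1.7 − (-1.645)·4.7)/2.926 = 3.386.
Then σ = (x₂ − x₁)/(z₂ − z₁) = (4.7 − 1.7)/2.926 = 1.025.
Precision τ = 1/σ² = 1/1.025² = 0.952.

μ = 3.386, τ = 0.952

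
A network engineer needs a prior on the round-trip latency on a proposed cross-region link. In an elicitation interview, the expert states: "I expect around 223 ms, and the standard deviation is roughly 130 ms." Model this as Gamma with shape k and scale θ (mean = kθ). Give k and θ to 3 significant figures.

k ≈ 2.94, θ ≈ 75.8

For Gamma(k, scale θ): mean = kθ, variance = kθ², so CV = 1/√k.
CV = SD/mean = 130/223 = 0.583, hence k = 1/CV² = 2.94.
Then θ = mean/k = 223/2.94 = 75.8.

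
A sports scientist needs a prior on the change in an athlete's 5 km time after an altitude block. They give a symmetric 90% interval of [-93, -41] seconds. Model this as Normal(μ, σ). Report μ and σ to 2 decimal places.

μ = -67.00, σ = 15.81

A symmetric 90% interval runs μ ± z·σ with z = 1.645.
Half-width = 26, so σ = 26/1.645 = 15.81.
μ is the interval midpoint, -67.00.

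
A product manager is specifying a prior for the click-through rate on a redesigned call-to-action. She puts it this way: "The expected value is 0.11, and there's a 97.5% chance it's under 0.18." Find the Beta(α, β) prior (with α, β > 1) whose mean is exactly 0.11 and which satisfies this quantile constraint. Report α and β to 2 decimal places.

With mean 0.11 fixed, write α = 0.11s, β = 0.89s where s = α+β.
Need P(θ < 0.18) = 0.975 under Beta(0.11s, 0.89s). Normal approximation: (q−m)/√(m(1−m)/s) ≈ z_{0.975} = 1.96, so s ≈ 0.11·0.89·(1.96)²/(0.18−0.11)² = 76.8.
At s = 76.8: P(θ<0.18) ≈ 0.963. Adjusting to match 0.975 gives s ≈ 94.61.
So α = 0.11·94.61 ≈ 10.41, β = 0.89·94.61 ≈ 84.20.

α ≈ 10.41, β ≈ 84.20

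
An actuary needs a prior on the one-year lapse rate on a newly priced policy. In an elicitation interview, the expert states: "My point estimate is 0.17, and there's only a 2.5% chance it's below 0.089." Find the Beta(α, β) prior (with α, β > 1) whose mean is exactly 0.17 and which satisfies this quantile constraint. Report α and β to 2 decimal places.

α ≈ 10.85, β ≈ 52.96

With mean 0.17 fixed, write α = 0.17s, β = 0.83s where s = α+β.
Need P(θ < 0.089) = 0.025 under Beta(0.17s, 0.83s). Normal approximation: (q−m)/√(m(1−m)/s) ≈ z_{0.025} = -1.96, so s ≈ 0.17·0.83·(-1.96)²/(0.089−0.17)² = 82.6.
At s = 82.6: P(θ<0.089) ≈ 0.012. Adjusting to match 0.025 gives s ≈ 63.81.
So α = 0.17·63.81 ≈ 10.85, β = 0.83·63.81 ≈ 52.96.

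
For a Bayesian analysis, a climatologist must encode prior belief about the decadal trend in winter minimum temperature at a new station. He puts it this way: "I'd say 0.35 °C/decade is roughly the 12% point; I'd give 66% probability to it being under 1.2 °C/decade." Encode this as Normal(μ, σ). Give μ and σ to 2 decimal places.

The p-quantile of Normal(μ,σ) is μ + z_p·σ, with z_{0.12} = -1.175 and z_{0.66} = 0.4125.
Eliminate σ: μ = (z₂·x₁ − z₁·x₂)/(z₂ − z₁) = (0.4125·0.35 − (-1.175)·1.2)/1.587 = 0.98.
Then σ = (x₂ − x₁)/(z₂ − z₁) = (1.2 − 0.35)/1.587 = 0.54.

μ = 0.98, σ = 0.54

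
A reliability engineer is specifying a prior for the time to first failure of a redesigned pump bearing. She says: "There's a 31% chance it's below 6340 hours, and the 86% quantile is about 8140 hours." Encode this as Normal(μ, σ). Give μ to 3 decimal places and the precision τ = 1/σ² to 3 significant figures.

For Normal(μ,σ), the p-quantile is μ + z_p·σ. Here z_{0.31} = -0.4959, z_{0.86} = 1.08.
So 6340 = μ − 0.4959σ and 8140 = μ + 1.08σ.
Subtracting: σ = (8140 − 6340)/(1.08 − (-0.4959)) = 1142.009.
Then μ = 6340 − (-0.4959)·1142.009 = 6906.266.
Precision τ = 1/σ² = 1/1142² = 7.67e-07.

μ = 6906.266, τ = 7.67e-07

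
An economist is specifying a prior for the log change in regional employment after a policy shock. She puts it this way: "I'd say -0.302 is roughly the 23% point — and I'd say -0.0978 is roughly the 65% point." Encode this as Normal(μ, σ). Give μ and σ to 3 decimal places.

The p-quantile of Normal(μ,σ) is μ + z_p·σ, with z_{0.23} = -0.7388 and z_{0.65} = 0.3853.
Eliminate σ: μ = (z₂·x₁ − z₁·x₂)/(z₂ − z₁) = (0.3853·-0.302 − (-0.7388)·-0.0978)/1.124 = -0.168.
Then σ = (x₂ − x₁)/(z₂ − z₁) = (-0.0978 − -0.302)/1.124 = 0.182.

μ = -0.168, σ = 0.182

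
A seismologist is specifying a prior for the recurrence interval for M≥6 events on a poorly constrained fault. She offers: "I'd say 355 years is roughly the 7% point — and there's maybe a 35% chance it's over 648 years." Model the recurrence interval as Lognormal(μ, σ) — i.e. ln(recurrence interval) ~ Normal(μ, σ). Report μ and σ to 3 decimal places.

μ ≈ 6.349, σ ≈ 0.323

If T ~ Lognormal(μ,σ) then ln T ~ Normal(μ,σ), so the p-quantile of ln T is μ + z_p·σ.
ln(355) = 5.872 and ln(648) = 6.474; z_{0.07} = -1.476, z_{0.65} = 0.3853.
σ = (6.474 − 5.872)/(0.3853 − (-1.476)) = 0.323.
μ = 5.872 − (-1.476)·0.323 = 6.349.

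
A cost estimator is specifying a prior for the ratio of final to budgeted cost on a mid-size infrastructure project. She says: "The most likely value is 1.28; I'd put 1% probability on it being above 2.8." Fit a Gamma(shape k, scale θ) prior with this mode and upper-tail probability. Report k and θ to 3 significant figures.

k ≈ 8.88, θ ≈ 0.162

Gamma(k,θ) with k>1 has mode (k−1)θ, so θ = 1.28/(k−1).
Need P(X < 2.8) = 0.99 with θ tied to k this way. Start at k = 2, θ = 1.28: P(X<2.8) ≈ 0.642.
Too low — raise k to concentrate. Iterating converges to k ≈ 8.88.
Then θ = 1.28/(8.88−1) ≈ 0.162.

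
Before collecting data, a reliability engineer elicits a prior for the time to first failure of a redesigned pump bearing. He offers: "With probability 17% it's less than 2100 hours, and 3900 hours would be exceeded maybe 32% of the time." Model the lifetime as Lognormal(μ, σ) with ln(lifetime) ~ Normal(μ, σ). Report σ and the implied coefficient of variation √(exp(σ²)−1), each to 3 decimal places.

If T ~ Lognormal(μ,σ) then ln T ~ Normal(μ,σ), so the p-quantile of ln T is μ + z_p·σ.
ln(2100) = 7.65 and ln(3900) = 8.269; z_{0.17} = -0.9542, z_{0.68} = 0.4677.
σ = (8.269 − 7.65)/(0.4677 − (-0.9542)) = 0.435.
μ = 7.65 − (-0.9542)·0.435 = 8.065.
CV = √(exp(σ²)−1) = √(exp(0.1895)−1) = 0.457.

σ ≈ 0.435, CV ≈ 0.457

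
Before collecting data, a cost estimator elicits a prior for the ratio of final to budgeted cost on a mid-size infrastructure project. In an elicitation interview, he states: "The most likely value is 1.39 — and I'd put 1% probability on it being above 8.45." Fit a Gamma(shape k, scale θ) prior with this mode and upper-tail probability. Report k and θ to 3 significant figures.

k ≈ 2.13, θ ≈ 1.23

Gamma(k,θ) with k>1 has mode (k−1)θ, so θ = 1.39/(k−1).
Need P(X < 8.45) = 0.99 with θ tied to k this way. Start at k = 2, θ = 1.39: P(X<8.45) ≈ 0.984.
Too low — raise k to concentrate. Iterating converges to k ≈ 2.13.
Then θ = 1.39/(2.13−1) ≈ 1.23.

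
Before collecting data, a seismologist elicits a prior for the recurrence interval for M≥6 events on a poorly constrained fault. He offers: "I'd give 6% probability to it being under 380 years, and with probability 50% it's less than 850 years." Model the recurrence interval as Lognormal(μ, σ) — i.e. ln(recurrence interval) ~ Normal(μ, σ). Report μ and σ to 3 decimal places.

μ ≈ 6.745, σ ≈ 0.518

If T ~ Lognormal(μ,σ) then ln T ~ Normal(μ,σ), so the p-quantile of ln T is μ + z_p·σ.
ln(380) = 5.94 and ln(850) = 6.745; z_{0.06} = -1.555, z_{0.5} = 0.
σ = (6.745 − 5.94)/(0 − (-1.555)) = 0.518.
μ = 5.94 − (-1.555)·0.518 = 6.745.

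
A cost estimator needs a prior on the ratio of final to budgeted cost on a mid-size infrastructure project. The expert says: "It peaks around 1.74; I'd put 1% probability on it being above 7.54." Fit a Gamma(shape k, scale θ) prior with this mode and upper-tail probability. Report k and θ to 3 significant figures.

Gamma(k,θ) with k>1 has mode (k−1)θ, so θ = 1.74/(k−1).
Need P(X < 7.54) = 0.99 with θ tied to k this way. Start at k = 2, θ = 1.74: P(X<7.54) ≈ 0.930.
Too low — raise k to concentrate. Iterating converges to k ≈ 2.9.
Then θ = 1.74/(2.9−1) ≈ 0.915.

k ≈ 2.9, θ ≈ 0.915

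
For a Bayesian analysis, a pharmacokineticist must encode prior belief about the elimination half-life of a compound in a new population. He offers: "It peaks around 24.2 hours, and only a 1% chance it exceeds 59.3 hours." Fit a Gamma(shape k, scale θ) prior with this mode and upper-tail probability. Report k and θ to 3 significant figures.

k ≈ 6.87, θ ≈ 4.12

Gamma(k,θ) with k>1 has mode (k−1)θ, so θ = 24.2/(k−1).
Need P(X < 59.3) = 0.99 with θ tied to k this way. Start at k = 2, θ = 24.2: P(X<59.3) ≈ 0.702.
Too low — raise k to concentrate. Iterating converges to k ≈ 6.87.
Then θ = 24.2/(6.87−1) ≈ 4.12.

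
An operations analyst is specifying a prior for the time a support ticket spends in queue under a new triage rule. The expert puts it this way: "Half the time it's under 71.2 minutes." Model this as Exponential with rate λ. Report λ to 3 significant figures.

Exponential median = ln 2 / λ, so λ = ln 2 / 71.2 = 0.00974.

λ ≈ 0.00974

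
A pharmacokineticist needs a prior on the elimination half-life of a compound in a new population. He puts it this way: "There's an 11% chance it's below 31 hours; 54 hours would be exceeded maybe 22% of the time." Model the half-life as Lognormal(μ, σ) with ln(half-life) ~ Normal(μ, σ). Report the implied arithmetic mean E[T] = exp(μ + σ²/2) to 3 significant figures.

E[T] ≈ 45.3 hours

If T ~ Lognormal(μ,σ) then ln T ~ Normal(μ,σ), so the p-quantile of ln T is μ + z_p·σ.
ln(31) = 3.434 and ln(54) = 3.989; z_{0.11} = -1.227, z_{0.78} = 0.7722.
σ = (3.989 − 3.434)/(0.7722 − (-1.227)) = 0.278.
μ = 3.434 − (-1.227)·0.278 = 3.775.
E[T] = exp(μ + σ²/2) = exp(3.775 + 0.0386) = 45.3 hours.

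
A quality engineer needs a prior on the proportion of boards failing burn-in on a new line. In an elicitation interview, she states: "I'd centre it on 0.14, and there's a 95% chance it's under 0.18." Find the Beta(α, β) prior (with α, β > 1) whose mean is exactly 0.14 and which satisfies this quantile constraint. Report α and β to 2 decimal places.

With mean 0.14 fixed, write α = 0.14s, β = 0.86s where s = α+β.
Need P(θ < 0.18) = 0.95 under Beta(0.14s, 0.86s). Normal approximation: (q−m)/√(m(1−m)/s) ≈ z_{0.95} = 1.64, so s ≈ 0.14·0.86·(1.64)²/(0.18−0.14)² = 203.6.
At s = 203.6: P(θ<0.18) ≈ 0.943. Adjusting to match 0.95 gives s ≈ 221.90.
So α = 0.14·221.90 ≈ 31.07, β = 0.86·221.90 ≈ 190.83.

α ≈ 31.07, β ≈ 190.83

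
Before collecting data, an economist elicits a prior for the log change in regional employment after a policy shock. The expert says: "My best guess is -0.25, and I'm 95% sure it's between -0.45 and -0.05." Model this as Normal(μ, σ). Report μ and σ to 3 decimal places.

A symmetric 95% interval runs μ ± z·σ with z = 1.96.
Half-width = 0.2, so σ = 0.2/1.96 = 0.102.
μ is the stated best guess, -0.250.

μ = -0.250, σ = 0.102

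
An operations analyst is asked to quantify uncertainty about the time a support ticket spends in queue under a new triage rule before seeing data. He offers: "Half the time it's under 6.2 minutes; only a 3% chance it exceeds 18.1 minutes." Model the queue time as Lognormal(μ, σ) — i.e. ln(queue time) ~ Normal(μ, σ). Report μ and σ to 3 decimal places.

If T ~ Lognormal(μ,σ) then ln T ~ Normal(μ,σ), so the p-quantile of ln T is μ + z_p·σ.
ln(6.2) = 1.825 and ln(18.1) = 2.896; z_{0.5} = 0, z_{0.97} = 1.881.
σ = (2.896 − 1.825)/(1.881 − (0)) = 0.570.
μ = 1.825 − (0)·0.570 = 1.825.

μ ≈ 1.825, σ ≈ 0.570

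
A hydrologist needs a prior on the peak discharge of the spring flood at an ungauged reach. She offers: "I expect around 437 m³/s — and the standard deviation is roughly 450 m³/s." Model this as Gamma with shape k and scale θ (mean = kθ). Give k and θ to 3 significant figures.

For Gamma(k, scale θ): mean = kθ, variance = kθ², so CV = 1/√k.
CV = SD/mean = 450/437 = 1.03, hence k = 1/CV² = 0.943.
Then θ = mean/k = 437/0.943 = 463.

k ≈ 0.943, θ ≈ 463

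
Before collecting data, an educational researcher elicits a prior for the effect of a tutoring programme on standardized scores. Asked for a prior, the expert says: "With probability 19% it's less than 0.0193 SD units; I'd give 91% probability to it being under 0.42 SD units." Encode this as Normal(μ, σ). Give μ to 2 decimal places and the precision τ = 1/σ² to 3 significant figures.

μ = 0.18, τ = 30.7

The p-quantile of Normal(μ,σ) is μ + z_p·σ, with z_{0.19} = -0.8779 and z_{0.91} = 1.341.
Eliminate σ: μ = (z₂·x₁ − z₁·x₂)/(z₂ − z₁) = (1.341·0.0193 − (-0.8779)·0.42)/2.219 = 0.18.
Then σ = (x₂ − x₁)/(z₂ − z₁) = (0.42 − 0.0193)/2.219 = 0.18.
Precision τ = 1/σ² = 1/0.1806² = 30.7.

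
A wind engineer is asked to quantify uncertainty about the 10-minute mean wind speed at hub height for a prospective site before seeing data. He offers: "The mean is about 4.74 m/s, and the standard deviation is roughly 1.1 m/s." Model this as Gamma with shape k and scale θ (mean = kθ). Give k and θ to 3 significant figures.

k ≈ 18.6, θ ≈ 0.255

For Gamma(k, scale θ): mean = kθ, variance = kθ², so CV = 1/√k.
CV = SD/mean = 1.1/4.74 = 0.2321, hence k = 1/CV² = 18.6.
Then θ = mean/k = 4.74/18.6 = 0.255.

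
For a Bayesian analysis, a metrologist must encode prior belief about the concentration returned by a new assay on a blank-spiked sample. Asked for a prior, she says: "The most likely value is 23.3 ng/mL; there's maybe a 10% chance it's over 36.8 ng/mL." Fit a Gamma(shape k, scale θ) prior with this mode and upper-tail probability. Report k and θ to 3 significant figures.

k ≈ 9.98, θ ≈ 2.6

Gamma(k,θ) with k>1 has mode (k−1)θ, so θ = 23.3/(k−1).
Need P(X < 36.8) = 0.9 with θ tied to k this way. Start at k = 2, θ = 23.3: P(X<36.8) ≈ 0.468.
Too low — raise k to concentrate. Iterating converges to k ≈ 9.98.
Then θ = 23.3/(9.98−1) ≈ 2.6.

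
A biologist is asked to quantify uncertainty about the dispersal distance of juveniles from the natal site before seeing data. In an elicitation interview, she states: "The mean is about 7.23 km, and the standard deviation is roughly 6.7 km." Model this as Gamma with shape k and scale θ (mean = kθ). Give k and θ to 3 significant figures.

For Gamma(k, scale θ): mean = kθ, variance = kθ², so CV = 1/√k.
CV = SD/mean = 6.7/7.23 = 0.9267, hence k = 1/CV² = 1.16.
Then θ = mean/k = 7.23/1.16 = 6.21.

k ≈ 1.16, θ ≈ 6.21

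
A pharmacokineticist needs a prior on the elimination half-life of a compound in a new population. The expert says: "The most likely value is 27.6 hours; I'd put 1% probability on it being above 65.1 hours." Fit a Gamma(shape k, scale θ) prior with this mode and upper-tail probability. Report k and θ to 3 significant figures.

k ≈ 7.45, θ ≈ 4.28

Gamma(k,θ) with k>1 has mode (k−1)θ, so θ = 27.6/(k−1).
Need P(X < 65.1) = 0.99 with θ tied to k this way. Start at k = 2, θ = 27.6: P(X<65.1) ≈ 0.682.
Too low — raise k to concentrate. Iterating converges to k ≈ 7.45.
Then θ = 27.6/(7.45−1) ≈ 4.28.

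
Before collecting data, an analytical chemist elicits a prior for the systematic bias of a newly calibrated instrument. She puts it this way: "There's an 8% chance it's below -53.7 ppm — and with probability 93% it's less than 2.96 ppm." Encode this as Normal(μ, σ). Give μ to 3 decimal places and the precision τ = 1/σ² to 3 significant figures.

The p-quantile of Normal(μ,σ) is μ + z_p·σ, with z_{0.08} = -1.405 and z_{0.93} = 1.476.
Eliminate σ: μ = (z₂·x₁ − z₁·x₂)/(z₂ − z₁) = (1.476·-53.7 − (-1.405)·2.96)/2.881 = -26.065.
Then σ = (x₂ − x₁)/(z₂ − z₁) = (2.96 − -53.7)/2.881 = 19.668.
Precision τ = 1/σ² = 1/19.67² = 0.00259.

μ = -26.065, τ = 0.00259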